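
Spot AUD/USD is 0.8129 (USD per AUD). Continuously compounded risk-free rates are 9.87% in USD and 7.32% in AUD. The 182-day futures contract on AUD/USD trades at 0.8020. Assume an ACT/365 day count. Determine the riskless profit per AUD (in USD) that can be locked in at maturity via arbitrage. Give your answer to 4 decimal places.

0.0213 per AUD (in USD)

Fair futures: F* = S·e^(carry·T), with carry = (r_USD − r_AUD) = 0.0987 − 0.0732 = 0.0255
F* = 0.8129 · e^(0.0255 × 182/365) = 0.8129 · e^0.012715 = 0.8129 × 1.012796 = 0.8233
Market 0.8020 < fair 0.8233: forward underpriced → reverse cash-and-carry (short spot, go long the forward).
At maturity, profit = |F_mkt − F*| = |0.8020 − 0.8233| = 0.0213 per AUD (in USD)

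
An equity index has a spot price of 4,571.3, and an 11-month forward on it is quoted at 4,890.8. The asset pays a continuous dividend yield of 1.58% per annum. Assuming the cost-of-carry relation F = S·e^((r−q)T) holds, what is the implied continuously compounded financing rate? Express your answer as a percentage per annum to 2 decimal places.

8.95%

From F = S·e^((r−q)T): (r − q) = ln(F/S)/T
ln(4890.8/4571.3) = ln(1.069893) = 0.067559
(r − q) = 0.067559 / (11/12) = 0.073701
r = ln(F/S)/T + q = 0.073701 + 0.0158 = 0.089501
r = 8.95%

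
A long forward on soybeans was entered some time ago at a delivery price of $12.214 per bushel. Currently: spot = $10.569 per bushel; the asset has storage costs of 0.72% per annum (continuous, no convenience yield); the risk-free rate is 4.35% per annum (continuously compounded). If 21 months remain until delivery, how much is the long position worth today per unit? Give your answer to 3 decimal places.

Current fair forward for the remaining 21 months: F = S·e^((r + u)·T), (r + u) = 0.0435 + 0.0072 = 0.0507
F = 10.569 · e^(0.0507 × 21/12) = 10.569 × 1.092780 = 11.5496
Value of long forward = (F − K)·e^(−rT) = (11.5496 − 12.214) · e^(−0.0435·21/12)
= -0.6644 × 0.926700 = -0.616

-$0.616 per bushel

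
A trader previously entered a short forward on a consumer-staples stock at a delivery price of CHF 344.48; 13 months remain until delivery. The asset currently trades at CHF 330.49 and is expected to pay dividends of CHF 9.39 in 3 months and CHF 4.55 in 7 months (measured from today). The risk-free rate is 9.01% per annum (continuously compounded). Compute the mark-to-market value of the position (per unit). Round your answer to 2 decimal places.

-CHF 4.55

PV(remaining dividends) I = 9.39·e^(−0.0901·3/12) + 4.55·e^(−0.0901·7/12) = 13.4979
Current forward F = (S − I)·e^(rT) = (330.49 − 13.4979)·e^(0.0901·13/12) = 316.9921 × 1.102531 = 349.4936
Value (long) = (F − K)·e^(−rT) = (349.4936 − 344.48) × 0.907004 = 4.5474
Short position value = −(long value) = -CHF 4.55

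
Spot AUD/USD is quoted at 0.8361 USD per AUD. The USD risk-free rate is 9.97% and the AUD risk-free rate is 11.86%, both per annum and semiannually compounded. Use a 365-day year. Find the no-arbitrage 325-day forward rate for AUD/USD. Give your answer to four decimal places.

By covered interest parity, F = S · (1+r_USD/2)^(2T) / (1+r_AUD/2)^(2T)
= 0.8361 × 1.090495 / 1.108037 = 0.8361 × 0.984168
F = 0.8229 USD per AUD

0.8229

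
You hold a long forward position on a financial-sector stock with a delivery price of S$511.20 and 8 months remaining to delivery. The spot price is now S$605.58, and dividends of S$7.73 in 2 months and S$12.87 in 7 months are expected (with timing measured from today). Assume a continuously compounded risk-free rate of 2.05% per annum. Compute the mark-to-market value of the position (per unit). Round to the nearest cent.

S$80.90

PV(remaining dividends) I = 7.73·e^(−0.0205·2/12) + 12.87·e^(−0.0205·7/12) = 20.4206
Current forward F = (S − I)·e^(rT) = (605.58 − 20.4206)·e^(0.0205·8/12) = 585.1594 × 1.013760 = 593.2112
Value (long) = (F − K)·e^(−rT) = (593.2112 − 511.20) × 0.986426 = 80.8980
Value = S$80.90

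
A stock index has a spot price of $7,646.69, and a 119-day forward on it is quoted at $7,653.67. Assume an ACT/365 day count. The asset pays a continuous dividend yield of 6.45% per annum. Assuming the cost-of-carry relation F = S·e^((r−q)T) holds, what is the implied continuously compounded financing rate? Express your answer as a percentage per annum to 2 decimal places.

6.73%

From F = S·e^((r−q)T): (r − q) = ln(F/S)/T
ln(7653.67/7646.69) = ln(1.000913) = 0.000913
(r − q) = 0.000913 / (119/365) = 0.002800
r = ln(F/S)/T + q = 0.002800 + 0.0645 = 0.067300
r = 6.73%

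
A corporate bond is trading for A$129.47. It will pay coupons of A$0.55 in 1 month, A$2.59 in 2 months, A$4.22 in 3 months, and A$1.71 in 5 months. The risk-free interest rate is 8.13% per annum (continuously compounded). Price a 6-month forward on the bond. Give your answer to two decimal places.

A$125.58

PV(coupons) I = 0.55·e^(−0.0813·1/12) + 2.59·e^(−0.0813·2/12) + 4.22·e^(−0.0813·3/12) + 1.71·e^(−0.0813·5/12)
I = 0.5463 + 2.5551 + 4.1351 + 1.6530 = 8.8895
F = (S − I)·e^(rT) = (129.47 − 8.8895) · e^(0.0813·6/12)
= 120.5805 · e^0.040650 = 120.5805 × 1.041488 = A$125.58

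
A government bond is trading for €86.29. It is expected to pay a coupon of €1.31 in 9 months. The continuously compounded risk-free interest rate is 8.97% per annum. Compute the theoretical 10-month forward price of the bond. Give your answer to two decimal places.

€91.67

PV(coupons) I = 1.31·e^(−0.0897·9/12)
I = 1.2248
F = (S − I)·e^(rT) = (86.29 − 1.2248) · e^(0.0897·10/12)
= 85.0652 · e^0.074750 = 85.0652 × 1.077615 = €91.67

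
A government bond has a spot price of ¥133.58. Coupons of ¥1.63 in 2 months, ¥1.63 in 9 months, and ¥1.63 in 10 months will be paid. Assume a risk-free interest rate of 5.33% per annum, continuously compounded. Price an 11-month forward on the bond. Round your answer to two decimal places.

¥135.29

PV(coupons) I = 1.63·e^(−0.0533·2/12) + 1.63·e^(−0.0533·9/12) + 1.63·e^(−0.0533·10/12)
I = 1.6156 + 1.5661 + 1.5592 = 4.7409
F = (S − I)·e^(rT) = (133.58 − 4.7409) · e^(0.0533·11/12)
= 128.8391 · e^0.048858 = 128.8391 × 1.050071 = ¥135.29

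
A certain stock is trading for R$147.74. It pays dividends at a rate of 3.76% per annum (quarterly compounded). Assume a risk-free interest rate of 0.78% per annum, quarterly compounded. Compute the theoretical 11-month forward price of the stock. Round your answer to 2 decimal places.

R$143.78

F = S · (1+r/4)^(4T) / (1+q/4)^(4T)
= 147.74 × 1.007169 / 1.034901 = 147.74 × 0.973203
F = R$143.78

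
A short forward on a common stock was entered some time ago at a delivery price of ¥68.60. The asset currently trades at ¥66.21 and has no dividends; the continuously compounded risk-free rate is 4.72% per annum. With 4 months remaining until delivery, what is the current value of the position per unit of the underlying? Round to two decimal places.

¥1.32

Current fair forward for the remaining 4 months: F = S·e^(r·T), r = 0.0472
F = 66.21 · e^(0.0472 × 4/12) = 66.21 × 1.015858 = 67.2600
Value of long forward = (F − K)·e^(−rT) = (67.2600 − 68.60) · e^(−0.0472·4/12)
= -1.3400 × 0.984390 = -1.32
Short position value = −(long value) = ¥1.32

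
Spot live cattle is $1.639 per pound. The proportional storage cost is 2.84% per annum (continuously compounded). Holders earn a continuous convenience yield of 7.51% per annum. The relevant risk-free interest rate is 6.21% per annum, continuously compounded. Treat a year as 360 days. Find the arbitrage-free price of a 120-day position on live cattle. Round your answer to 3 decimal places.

$1.647 per pound

Net carry = r + u − y = 0.0621 + 0.0284 − 0.0751 = 0.0154
F = S·e^((r+u−y)T) = 1.639 · e^(0.0154 × 120/360) = 1.639 · e^0.005133
= 1.639 × 1.005146 = $1.647 per pound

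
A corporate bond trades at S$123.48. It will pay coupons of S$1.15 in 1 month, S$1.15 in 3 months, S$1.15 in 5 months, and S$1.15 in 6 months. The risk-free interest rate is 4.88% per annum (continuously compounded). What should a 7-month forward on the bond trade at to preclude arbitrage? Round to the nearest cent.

PV(coupons) I = 1.15·e^(−0.0488·1/12) + 1.15·e^(−0.0488·3/12) + 1.15·e^(−0.0488·5/12) + 1.15·e^(−0.0488·6/12)
I = 1.1453 + 1.1361 + 1.1269 + 1.1223 = 4.5306
F = (S − I)·e^(rT) = (123.48 − 4.5306) · e^(0.0488·7/12)
= 118.9494 · e^0.028467 = 118.9494 × 1.028876 = S$122.38

S$122.38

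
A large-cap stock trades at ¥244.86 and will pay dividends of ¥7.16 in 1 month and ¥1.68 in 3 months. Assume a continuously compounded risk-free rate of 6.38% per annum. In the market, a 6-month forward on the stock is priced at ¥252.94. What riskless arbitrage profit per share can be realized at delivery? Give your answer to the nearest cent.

¥9.20 per share

PV(dividends) I = 7.16·e^(−0.0638·1/12) + 1.68·e^(−0.0638·3/12) = 8.7755
Fair forward F* = (S − I)·e^(rT) = (244.86 − 8.7755)·e^0.031900 = 236.0845 × 1.032414 = 243.7369
Market ¥252.94 > fair 243.7369: forward overpriced → cash-and-carry (borrow at r, buy the stock and collect the dividends, short the forward).
Profit at T = |F_mkt − F*| = |252.94 − 243.7369| = ¥9.20 per share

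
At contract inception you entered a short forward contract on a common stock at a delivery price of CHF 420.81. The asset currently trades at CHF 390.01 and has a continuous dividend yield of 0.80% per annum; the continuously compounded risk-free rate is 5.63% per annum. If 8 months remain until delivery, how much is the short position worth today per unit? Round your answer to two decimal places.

Current fair forward for the remaining 8 months: F = S·e^((r − q)·T), (r − q) = 0.0563 − 0.0080 = 0.0483
F = 390.01 · e^(0.0483 × 8/12) = 390.01 × 1.032724 = 402.7727
Value of long forward = (F − K)·e^(−rT) = (402.7727 − 420.81) · e^(−0.0563·8/12)
= -18.0373 × 0.963162 = -17.37
Short position value = −(long value) = CHF 17.37

CHF 17.37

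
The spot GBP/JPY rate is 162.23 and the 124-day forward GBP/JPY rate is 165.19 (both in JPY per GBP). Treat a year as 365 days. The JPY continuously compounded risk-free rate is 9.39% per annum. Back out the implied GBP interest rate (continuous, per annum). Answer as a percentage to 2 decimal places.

F = S·e^((r_JPY − r_GBP)T) ⇒ r_GBP = r_JPY − ln(F/S)/T
ln(165.19/162.23) = 0.018081; /(124/365) = 0.053222
r_GBP = 0.0939 − 0.053222 = 0.040678
r_GBP = 4.07%

4.07%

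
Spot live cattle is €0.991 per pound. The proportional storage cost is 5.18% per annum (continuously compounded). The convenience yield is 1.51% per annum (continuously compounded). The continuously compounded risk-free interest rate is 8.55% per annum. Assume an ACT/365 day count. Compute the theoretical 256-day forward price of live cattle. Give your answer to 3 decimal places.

€1.080 per pound

Net carry = r + u − y = 0.0855 + 0.0518 − 0.0151 = 0.1222
F = S·e^((r+u−y)T) = 0.991 · e^(0.1222 × 256/365) = 0.991 · e^0.085707
= 0.991 × 1.089487 = €1.080 per pound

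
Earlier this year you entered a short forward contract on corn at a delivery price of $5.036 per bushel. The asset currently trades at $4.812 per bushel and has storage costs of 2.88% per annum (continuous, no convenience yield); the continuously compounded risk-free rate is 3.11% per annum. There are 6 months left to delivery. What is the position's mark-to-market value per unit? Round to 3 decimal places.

$0.077 per bushel

Current fair forward for the remaining 6 months: F = S·e^((r + u)·T), (r + u) = 0.0311 + 0.0288 = 0.0599
F = 4.812 · e^(0.0599 × 6/12) = 4.812 × 1.030403 = 4.9583
Value of long forward = (F − K)·e^(−rT) = (4.9583 − 5.036) · e^(−0.0311·6/12)
= -0.0777 × 0.984570 = -0.077
Short position value = −(long value) = $0.077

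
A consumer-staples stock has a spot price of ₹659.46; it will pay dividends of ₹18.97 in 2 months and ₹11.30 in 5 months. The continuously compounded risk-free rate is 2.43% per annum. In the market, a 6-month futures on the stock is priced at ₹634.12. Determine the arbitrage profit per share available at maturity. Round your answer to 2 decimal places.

₹2.95 per share

PV(dividends) I = 18.97·e^(−0.0243·2/12) + 11.30·e^(−0.0243·5/12) = 30.0795
Fair futures F* = (S − I)·e^(rT) = (659.46 − 30.0795)·e^0.012150 = 629.3805 × 1.012224 = 637.0740
Market ₹634.12 < fair 637.0740: forward underpriced → reverse cash-and-carry (short the stock, invest proceeds at r, pay the dividends, go long the forward).
Profit at T = |F_mkt − F*| = |634.12 − 637.0740| = ₹2.95 per share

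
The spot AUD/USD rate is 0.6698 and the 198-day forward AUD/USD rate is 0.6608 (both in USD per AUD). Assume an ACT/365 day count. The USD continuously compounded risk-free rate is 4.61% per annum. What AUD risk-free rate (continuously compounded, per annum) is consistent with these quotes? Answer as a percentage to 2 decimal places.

7.10%

F = S·e^((r_USD − r_AUD)T) ⇒ r_AUD = r_USD − ln(F/S)/T
ln(0.6608/0.6698) = -0.013528; /(198/365) = -0.024938
r_AUD = 0.0461 + 0.024938 = 0.071038
r_AUD = 7.10%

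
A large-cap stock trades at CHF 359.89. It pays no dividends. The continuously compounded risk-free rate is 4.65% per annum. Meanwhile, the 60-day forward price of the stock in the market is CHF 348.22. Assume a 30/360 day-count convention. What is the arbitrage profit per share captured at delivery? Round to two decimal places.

Fair forward: F* = S·e^(carry·T), with carry = r = 0.0465
F* = 359.89 · e^(0.0465 × 60/360) = 359.89 · e^0.007750 = 359.89 × 1.007780 = CHF 362.6899
Market CHF 348.22 < fair CHF 362.6899: forward underpriced → reverse cash-and-carry (short spot, go long the forward).
At maturity, profit = |F_mkt − F*| = |348.22 − 362.6899| = CHF 14.47 per share

CHF 14.47 per share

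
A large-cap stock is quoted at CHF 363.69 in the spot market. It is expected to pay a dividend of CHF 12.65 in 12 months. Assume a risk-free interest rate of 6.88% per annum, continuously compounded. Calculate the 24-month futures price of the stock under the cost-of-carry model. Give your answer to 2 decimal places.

PV(dividends) I = 12.65·e^(−0.0688·12/12)
I = 11.8089
F = (S − I)·e^(rT) = (363.69 − 11.8089) · e^(0.0688·24/12)
= 351.8811 · e^0.137600 = 351.8811 × 1.147516 = CHF 403.79

CHF 403.79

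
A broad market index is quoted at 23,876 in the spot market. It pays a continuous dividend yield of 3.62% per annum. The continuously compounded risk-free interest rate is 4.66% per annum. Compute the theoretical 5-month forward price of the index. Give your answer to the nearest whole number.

F = S·e^((r − q)T) = 23876 · e^((0.0466 − 0.0362) × 5/12)
= 23876 · e^0.004333 = 23876 × 1.004342
F = 23,980

23,980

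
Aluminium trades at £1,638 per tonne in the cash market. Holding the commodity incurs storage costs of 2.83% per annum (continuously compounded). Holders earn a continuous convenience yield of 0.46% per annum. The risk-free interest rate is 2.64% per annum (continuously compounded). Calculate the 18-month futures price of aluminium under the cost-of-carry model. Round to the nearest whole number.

£1,766 per tonne

Net carry = r + u − y = 0.0264 + 0.0283 − 0.0046 = 0.0501
F = S·e^((r+u−y)T) = 1638 · e^(0.0501 × 18/12) = 1638 · e^0.075150
= 1638 × 1.078046 = £1,766 per tonne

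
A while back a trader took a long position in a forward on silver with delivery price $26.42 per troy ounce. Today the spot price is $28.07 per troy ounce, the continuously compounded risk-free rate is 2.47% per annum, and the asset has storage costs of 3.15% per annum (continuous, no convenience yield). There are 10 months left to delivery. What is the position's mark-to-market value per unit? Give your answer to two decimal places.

Current fair forward for the remaining 10 months: F = S·e^((r + u)·T), (r + u) = 0.0247 + 0.0315 = 0.0562
F = 28.07 · e^(0.0562 × 10/12) = 28.07 × 1.047947 = 29.4159
Value of long forward = (F − K)·e^(−rT) = (29.4159 − 26.42) · e^(−0.0247·10/12)
= 2.9959 × 0.979627 = 2.93

$2.93 per troy ounce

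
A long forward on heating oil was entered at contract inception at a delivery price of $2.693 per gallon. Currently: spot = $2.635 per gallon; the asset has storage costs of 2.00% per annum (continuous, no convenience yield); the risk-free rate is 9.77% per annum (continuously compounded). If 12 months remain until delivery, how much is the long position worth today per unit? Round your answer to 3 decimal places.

Current fair forward for the remaining 12 months: F = S·e^((r + u)·T), (r + u) = 0.0977 + 0.0200 = 0.1177
F = 2.635 · e^(0.1177 × 12/12) = 2.635 × 1.124907 = 2.9641
Value of long forward = (F − K)·e^(−rT) = (2.9641 − 2.693) · e^(−0.0977·12/12)
= 0.2711 × 0.906921 = 0.246

$0.246 per gallon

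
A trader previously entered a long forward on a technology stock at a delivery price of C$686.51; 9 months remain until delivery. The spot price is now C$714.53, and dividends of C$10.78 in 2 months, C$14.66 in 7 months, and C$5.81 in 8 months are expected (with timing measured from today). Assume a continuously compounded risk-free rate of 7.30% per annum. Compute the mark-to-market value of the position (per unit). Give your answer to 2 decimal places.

PV(remaining dividends) I = 10.78·e^(−0.0730·2/12) + 14.66·e^(−0.0730·7/12) + 5.81·e^(−0.0730·8/12) = 30.2325
Current forward F = (S − I)·e^(rT) = (714.53 − 30.2325)·e^(0.0730·9/12) = 684.2975 × 1.056277 = 722.8077
Value (long) = (F − K)·e^(−rT) = (722.8077 − 686.51) × 0.946722 = 34.3638
Value = C$34.36

C$34.36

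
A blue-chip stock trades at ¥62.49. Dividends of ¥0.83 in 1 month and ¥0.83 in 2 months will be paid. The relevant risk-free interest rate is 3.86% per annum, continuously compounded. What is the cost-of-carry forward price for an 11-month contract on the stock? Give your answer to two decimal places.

¥63.03

PV(dividends) I = 0.83·e^(−0.0386·1/12) + 0.83·e^(−0.0386·2/12)
I = 0.8273 + 0.8247 = 1.6520
F = (S − I)·e^(rT) = (62.49 − 1.6520) · e^(0.0386·11/12)
= 60.8380 · e^0.035383 = 60.8380 × 1.036016 = ¥63.03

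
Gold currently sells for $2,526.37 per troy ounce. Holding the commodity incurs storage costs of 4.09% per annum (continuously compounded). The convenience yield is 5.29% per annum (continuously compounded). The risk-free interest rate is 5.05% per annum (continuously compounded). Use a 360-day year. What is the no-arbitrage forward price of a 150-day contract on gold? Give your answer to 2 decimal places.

Net carry = r + u − y = 0.0505 + 0.0409 − 0.0529 = 0.0385
F = S·e^((r+u−y)T) = 2526.37 · e^(0.0385 × 150/360) = 2526.37 · e^0.01604167
= 2526.37 × 1.01617103 = $2,567.22 per troy ounce

$2,567.22 per troy ounce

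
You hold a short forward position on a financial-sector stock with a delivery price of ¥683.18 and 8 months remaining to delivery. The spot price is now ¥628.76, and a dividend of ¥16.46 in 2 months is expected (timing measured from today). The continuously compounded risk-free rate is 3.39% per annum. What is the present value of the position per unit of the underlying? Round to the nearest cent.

PV(remaining dividends) I = 16.46·e^(−0.0339·2/12) = 16.3673
Current forward F = (S − I)·e^(rT) = (628.76 − 16.3673)·e^(0.0339·8/12) = 612.3927 × 1.022857 = 626.3902
Value (long) = (F − K)·e^(−rT) = (626.3902 − 683.18) × 0.977653 = -55.5207
Short position value = −(long value) = ¥55.52

¥55.52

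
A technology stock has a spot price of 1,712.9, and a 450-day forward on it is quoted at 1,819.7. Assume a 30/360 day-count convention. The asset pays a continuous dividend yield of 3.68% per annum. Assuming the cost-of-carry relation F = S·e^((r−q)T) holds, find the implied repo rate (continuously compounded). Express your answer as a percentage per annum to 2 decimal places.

8.52%

From F = S·e^((r−q)T): (r − q) = ln(F/S)/T
ln(1819.7/1712.9) = ln(1.062350) = 0.060483
(r − q) = 0.060483 / (450/360) = 0.048386
r = ln(F/S)/T + q = 0.048386 + 0.0368 = 0.085186
r = 8.52%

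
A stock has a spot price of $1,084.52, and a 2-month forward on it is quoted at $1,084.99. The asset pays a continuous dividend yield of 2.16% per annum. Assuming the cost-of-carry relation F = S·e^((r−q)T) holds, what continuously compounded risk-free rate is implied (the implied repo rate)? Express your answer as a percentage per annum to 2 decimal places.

2.42%

From F = S·e^((r−q)T): (r − q) = ln(F/S)/T
ln(1084.99/1084.52) = ln(1.000433) = 0.000433
(r − q) = 0.000433 / (2/12) = 0.002598
r = ln(F/S)/T + q = 0.002598 + 0.0216 = 0.024198
r = 2.42%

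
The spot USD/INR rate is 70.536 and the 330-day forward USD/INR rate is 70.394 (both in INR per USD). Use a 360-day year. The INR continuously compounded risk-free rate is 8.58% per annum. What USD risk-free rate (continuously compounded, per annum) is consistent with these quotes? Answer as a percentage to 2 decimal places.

8.80%

F = S·e^((r_INR − r_USD)T) ⇒ r_USD = r_INR − ln(F/S)/T
ln(70.394/70.536) = -0.002015; /(330/360) = -0.002198
r_USD = 0.0858 + 0.002198 = 0.087998
r_USD = 8.80%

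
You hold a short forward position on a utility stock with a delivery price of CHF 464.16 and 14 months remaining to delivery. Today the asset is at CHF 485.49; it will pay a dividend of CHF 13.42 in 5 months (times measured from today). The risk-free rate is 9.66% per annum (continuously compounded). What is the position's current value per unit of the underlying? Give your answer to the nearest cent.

PV(remaining dividends) I = 13.42·e^(−0.0966·5/12) = 12.8906
Current forward F = (S − I)·e^(rT) = (485.49 − 12.8906)·e^(0.0966·14/12) = 472.5994 × 1.119296 = 528.9786
Value (long) = (F − K)·e^(−rT) = (528.9786 − 464.16) × 0.893419 = 57.9102
Short position value = −(long value) = -CHF 57.91

-CHF 57.91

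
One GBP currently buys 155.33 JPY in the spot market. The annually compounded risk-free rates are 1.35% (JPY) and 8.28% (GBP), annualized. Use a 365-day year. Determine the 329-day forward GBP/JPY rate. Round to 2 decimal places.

146.34

By covered interest parity, F = S · (1+r_JPY)^T / (1+r_GBP)^T
= 155.33 × 1.012160 / 1.074338 = 155.33 × 0.942124
F = 146.34 JPY per GBP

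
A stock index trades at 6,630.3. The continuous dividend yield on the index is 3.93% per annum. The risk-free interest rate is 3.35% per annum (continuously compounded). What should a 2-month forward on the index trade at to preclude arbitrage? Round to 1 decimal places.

6,623.9

F = S·e^((r − q)T) = 6630.3 · e^((0.0335 − 0.0393) × 2/12)
= 6630.3 · e^-0.000967 = 6630.3 × 0.999033
F = 6,623.9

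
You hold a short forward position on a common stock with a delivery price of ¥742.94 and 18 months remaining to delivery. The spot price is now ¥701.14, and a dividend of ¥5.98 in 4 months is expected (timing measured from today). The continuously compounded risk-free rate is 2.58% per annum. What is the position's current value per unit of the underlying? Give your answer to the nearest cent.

PV(remaining dividends) I = 5.98·e^(−0.0258·4/12) = 5.9288
Current forward F = (S − I)·e^(rT) = (701.14 − 5.9288)·e^(0.0258·18/12) = 695.2112 × 1.039459 = 722.6435
Value (long) = (F − K)·e^(−rT) = (722.6435 − 742.94) × 0.962039 = -19.5260
Short position value = −(long value) = ¥19.53

¥19.53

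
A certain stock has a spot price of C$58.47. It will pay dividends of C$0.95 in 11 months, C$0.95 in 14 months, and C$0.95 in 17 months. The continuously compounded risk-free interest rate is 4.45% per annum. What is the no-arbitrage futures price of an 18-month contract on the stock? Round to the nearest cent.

PV(dividends) I = 0.95·e^(−0.0445·11/12) + 0.95·e^(−0.0445·14/12) + 0.95·e^(−0.0445·17/12)
I = 0.9120 + 0.9019 + 0.8920 = 2.7059
F = (S − I)·e^(rT) = (58.47 − 2.7059) · e^(0.0445·18/12)
= 55.7641 · e^0.066750 = 55.7641 × 1.069028 = C$59.61

C$59.61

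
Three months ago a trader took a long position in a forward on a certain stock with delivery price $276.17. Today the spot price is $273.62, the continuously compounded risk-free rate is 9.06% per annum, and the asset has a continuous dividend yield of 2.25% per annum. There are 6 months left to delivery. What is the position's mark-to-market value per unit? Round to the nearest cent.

$6.62

Current fair forward for the remaining 6 months: F = S·e^((r − q)·T), (r − q) = 0.0906 − 0.0225 = 0.0681
F = 273.62 · e^(0.0681 × 6/12) = 273.62 × 1.034636 = 283.0971
Value of long forward = (F − K)·e^(−rT) = (283.0971 − 276.17) · e^(−0.0906·6/12)
= 6.9271 × 0.955711 = 6.62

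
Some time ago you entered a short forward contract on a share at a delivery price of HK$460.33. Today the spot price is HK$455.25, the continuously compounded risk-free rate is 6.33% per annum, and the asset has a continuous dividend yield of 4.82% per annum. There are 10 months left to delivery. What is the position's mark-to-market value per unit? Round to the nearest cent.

Current fair forward for the remaining 10 months: F = S·e^((r − q)·T), (r − q) = 0.0633 − 0.0482 = 0.0151
F = 455.25 · e^(0.0151 × 10/12) = 455.25 × 1.012663 = 461.0148
Value of long forward = (F − K)·e^(−rT) = (461.0148 − 460.33) · e^(−0.0633·10/12)
= 0.6848 × 0.948617 = 0.65
Short position value = −(long value) = -HK$0.65

-HK$0.65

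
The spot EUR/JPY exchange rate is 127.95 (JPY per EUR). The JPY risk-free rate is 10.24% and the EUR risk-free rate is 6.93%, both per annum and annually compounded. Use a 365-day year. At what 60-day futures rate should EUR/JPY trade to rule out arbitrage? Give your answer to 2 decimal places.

128.59

By covered interest parity, F = S · (1+r_JPY)^T / (1+r_EUR)^T
= 127.95 × 1.016155 / 1.011075 = 127.95 × 1.005024
F = 128.59 JPY per EUR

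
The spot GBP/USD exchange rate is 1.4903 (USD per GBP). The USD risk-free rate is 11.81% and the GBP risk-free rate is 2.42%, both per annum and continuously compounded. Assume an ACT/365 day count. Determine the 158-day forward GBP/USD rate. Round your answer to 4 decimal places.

1.5521

F = S·e^((r_USD − r_GBP)T) = 1.4903 · e^((0.1181 − 0.0242) × 158/365)
= 1.4903 · e^0.040647 = 1.4903 × 1.041484
F = 1.5521 USD per GBP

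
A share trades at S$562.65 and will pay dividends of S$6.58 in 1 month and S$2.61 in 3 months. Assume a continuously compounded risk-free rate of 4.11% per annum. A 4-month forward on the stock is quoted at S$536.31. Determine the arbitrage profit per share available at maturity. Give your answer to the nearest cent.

PV(dividends) I = 6.58·e^(−0.0411·1/12) + 2.61·e^(−0.0411·3/12) = 9.1408
Fair forward F* = (S − I)·e^(rT) = (562.65 − 9.1408)·e^0.013700 = 553.5092 × 1.013794 = 561.1443
Market S$536.31 < fair 561.1443: forward underpriced → reverse cash-and-carry (short the stock, invest proceeds at r, pay the dividends, go long the forward).
Profit at T = |F_mkt − F*| = |536.31 − 561.1443| = S$24.83 per share

S$24.83 per share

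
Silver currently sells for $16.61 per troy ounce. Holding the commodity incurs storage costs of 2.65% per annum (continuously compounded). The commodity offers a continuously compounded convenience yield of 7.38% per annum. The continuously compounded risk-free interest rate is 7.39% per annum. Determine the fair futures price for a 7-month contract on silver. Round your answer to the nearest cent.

$16.87 per troy ounce

Net carry = r + u − y = 0.0739 + 0.0265 − 0.0738 = 0.0266
F = S·e^((r+u−y)T) = 16.61 · e^(0.0266 × 7/12) = 16.61 · e^0.015517
= 16.61 × 1.015638 = $16.87 per troy ounce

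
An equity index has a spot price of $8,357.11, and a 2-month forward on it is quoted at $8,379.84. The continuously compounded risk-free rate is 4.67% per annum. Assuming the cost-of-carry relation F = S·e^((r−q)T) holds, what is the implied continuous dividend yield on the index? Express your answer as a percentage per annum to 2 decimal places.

3.04%

From F = S·e^((r−q)T): (r − q) = ln(F/S)/T
ln(8379.84/8357.11) = ln(1.002720) = 0.002716
(r − q) = 0.002716 / (2/12) = 0.016296
q = r − ln(F/S)/T = 0.0467 − 0.016296 = 0.030404
q = 3.04%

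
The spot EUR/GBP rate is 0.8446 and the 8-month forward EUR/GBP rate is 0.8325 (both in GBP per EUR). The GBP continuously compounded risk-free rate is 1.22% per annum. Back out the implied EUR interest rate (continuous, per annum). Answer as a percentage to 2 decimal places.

F = S·e^((r_GBP − r_EUR)T) ⇒ r_EUR = r_GBP − ln(F/S)/T
ln(0.8325/0.8446) = -0.014430; /(8/12) = -0.021645
r_EUR = 0.0122 + 0.021645 = 0.033845
r_EUR = 3.38%

3.38%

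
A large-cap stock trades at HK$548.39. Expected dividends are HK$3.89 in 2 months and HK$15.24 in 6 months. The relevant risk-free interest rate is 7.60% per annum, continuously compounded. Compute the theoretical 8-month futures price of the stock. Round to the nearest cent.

PV(dividends) I = 3.89·e^(−0.0760·2/12) + 15.24·e^(−0.0760·6/12)
I = 3.8410 + 14.6717 = 18.5127
F = (S − I)·e^(rT) = (548.39 − 18.5127) · e^(0.0760·8/12)
= 529.8773 · e^0.050667 = 529.8773 × 1.051973 = HK$557.42

HK$557.42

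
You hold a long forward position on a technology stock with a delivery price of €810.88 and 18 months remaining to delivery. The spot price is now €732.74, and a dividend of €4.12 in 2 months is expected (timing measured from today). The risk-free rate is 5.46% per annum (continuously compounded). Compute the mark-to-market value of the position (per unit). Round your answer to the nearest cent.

-€18.46

PV(remaining dividends) I = 4.12·e^(−0.0546·2/12) = 4.0827
Current forward F = (S − I)·e^(rT) = (732.74 − 4.0827)·e^(0.0546·18/12) = 728.6573 × 1.085347 = 790.8460
Value (long) = (F − K)·e^(−rT) = (790.8460 − 810.88) × 0.921364 = -18.4586
Value = -€18.46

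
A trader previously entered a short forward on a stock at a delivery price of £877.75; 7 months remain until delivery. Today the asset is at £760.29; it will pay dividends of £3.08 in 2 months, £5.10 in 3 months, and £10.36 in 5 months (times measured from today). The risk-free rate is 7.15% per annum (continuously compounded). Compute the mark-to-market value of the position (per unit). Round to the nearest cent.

£99.71

PV(remaining dividends) I = 3.08·e^(−0.0715·2/12) + 5.10·e^(−0.0715·3/12) + 10.36·e^(−0.0715·5/12) = 18.1091
Current forward F = (S − I)·e^(rT) = (760.29 − 18.1091)·e^(0.0715·7/12) = 742.1809 × 1.042590 = 773.7904
Value (long) = (F − K)·e^(−rT) = (773.7904 − 877.75) × 0.959149 = -99.7127
Short position value = −(long value) = £99.71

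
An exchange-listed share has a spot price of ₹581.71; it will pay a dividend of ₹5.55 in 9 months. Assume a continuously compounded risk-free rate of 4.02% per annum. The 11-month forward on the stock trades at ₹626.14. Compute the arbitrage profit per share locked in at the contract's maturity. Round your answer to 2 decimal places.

₹28.18 per share

PV(dividends) I = 5.55·e^(−0.0402·9/12) = 5.3852
Fair forward F* = (S − I)·e^(rT) = (581.71 − 5.3852)·e^0.036850 = 576.3248 × 1.037537 = 597.9583
Market ₹626.14 > fair 597.9583: forward overpriced → cash-and-carry (borrow at r, buy the stock and collect the dividends, short the forward).
Profit at T = |F_mkt − F*| = |626.14 − 597.9583| = ₹28.18 per share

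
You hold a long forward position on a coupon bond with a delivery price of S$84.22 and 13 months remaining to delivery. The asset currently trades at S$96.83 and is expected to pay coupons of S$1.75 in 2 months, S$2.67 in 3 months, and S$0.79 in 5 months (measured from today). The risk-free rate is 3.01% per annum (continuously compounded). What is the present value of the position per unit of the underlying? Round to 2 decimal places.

PV(remaining coupons) I = 1.75·e^(−0.0301·2/12) + 2.67·e^(−0.0301·3/12) + 0.79·e^(−0.0301·5/12) = 5.1714
Current forward F = (S − I)·e^(rT) = (96.83 − 5.1714)·e^(0.0301·13/12) = 91.6586 × 1.033146 = 94.6967
Value (long) = (F − K)·e^(−rT) = (94.6967 − 84.22) × 0.967918 = 10.1406
Value = S$10.14

S$10.14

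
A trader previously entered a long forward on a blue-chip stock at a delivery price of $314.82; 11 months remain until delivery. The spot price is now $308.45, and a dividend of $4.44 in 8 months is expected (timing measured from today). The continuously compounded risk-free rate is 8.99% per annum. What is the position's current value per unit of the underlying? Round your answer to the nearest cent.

$14.35

PV(remaining dividends) I = 4.44·e^(−0.0899·8/12) = 4.1817
Current forward F = (S − I)·e^(rT) = (308.45 − 4.1817)·e^(0.0899·11/12) = 304.2683 × 1.085899 = 330.4046
Value (long) = (F − K)·e^(−rT) = (330.4046 − 314.82) × 0.920896 = 14.3518
Value = $14.35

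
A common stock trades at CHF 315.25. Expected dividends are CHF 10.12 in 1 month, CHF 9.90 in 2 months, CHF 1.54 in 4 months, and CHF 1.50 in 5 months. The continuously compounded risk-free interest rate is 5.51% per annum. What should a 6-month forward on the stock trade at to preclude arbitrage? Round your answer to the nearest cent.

CHF 300.56

PV(dividends) I = 10.12·e^(−0.0551·1/12) + 9.90·e^(−0.0551·2/12) + 1.54·e^(−0.0551·4/12) + 1.50·e^(−0.0551·5/12)
I = 10.0736 + 9.8095 + 1.5120 + 1.4660 = 22.8611
F = (S − I)·e^(rT) = (315.25 − 22.8611) · e^(0.0551·6/12)
= 292.3889 · e^0.027550 = 292.3889 × 1.027933 = CHF 300.56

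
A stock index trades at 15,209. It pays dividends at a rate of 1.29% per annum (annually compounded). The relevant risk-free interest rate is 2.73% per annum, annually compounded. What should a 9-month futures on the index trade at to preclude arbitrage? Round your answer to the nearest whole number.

F = S · (1+r)^T / (1+q)^T
= 15209 × 1.020406 / 1.009659 = 15209 × 1.010644
F = 15,371

15,371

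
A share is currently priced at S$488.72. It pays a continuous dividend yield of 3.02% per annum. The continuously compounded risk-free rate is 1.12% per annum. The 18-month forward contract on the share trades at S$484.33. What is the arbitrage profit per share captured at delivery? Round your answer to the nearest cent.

Fair forward: F* = S·e^(carry·T), with carry = (r − q) = 0.0112 − 0.0302 = -0.0190
F* = 488.72 · e^(-0.0190 × 18/12) = 488.72 · e^-0.028500 = 488.72 × 0.971902 = S$474.9879
Market S$484.33 > fair S$474.9879: forward overpriced → cash-and-carry (buy spot, short the forward).
At maturity, profit = |F_mkt − F*| = |484.33 − 474.9879| = S$9.34 per share

S$9.34 per share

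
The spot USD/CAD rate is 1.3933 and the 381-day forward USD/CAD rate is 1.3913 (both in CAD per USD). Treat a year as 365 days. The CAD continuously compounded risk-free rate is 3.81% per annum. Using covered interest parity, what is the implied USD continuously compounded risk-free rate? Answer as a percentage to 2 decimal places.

3.95%

F = S·e^((r_CAD − r_USD)T) ⇒ r_USD = r_CAD − ln(F/S)/T
ln(1.3913/1.3933) = -0.001436; /(381/365) = -0.001376
r_USD = 0.0381 + 0.001376 = 0.039476
r_USD = 3.95%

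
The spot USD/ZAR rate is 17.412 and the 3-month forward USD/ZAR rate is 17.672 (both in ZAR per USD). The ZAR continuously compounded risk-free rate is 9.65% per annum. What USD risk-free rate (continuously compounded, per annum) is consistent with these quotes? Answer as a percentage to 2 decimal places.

F = S·e^((r_ZAR − r_USD)T) ⇒ r_USD = r_ZAR − ln(F/S)/T
ln(17.672/17.412) = 0.014822; /(3/12) = 0.059288
r_USD = 0.0965 − 0.059288 = 0.037212
r_USD = 3.72%

3.72%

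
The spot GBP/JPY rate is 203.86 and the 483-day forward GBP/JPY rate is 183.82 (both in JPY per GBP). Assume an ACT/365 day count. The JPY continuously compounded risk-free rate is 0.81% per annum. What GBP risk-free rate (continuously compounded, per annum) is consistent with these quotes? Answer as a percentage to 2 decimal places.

8.63%

F = S·e^((r_JPY − r_GBP)T) ⇒ r_GBP = r_JPY − ln(F/S)/T
ln(183.82/203.86) = -0.103476; /(483/365) = -0.078196
r_GBP = 0.0081 + 0.078196 = 0.086296
r_GBP = 8.63%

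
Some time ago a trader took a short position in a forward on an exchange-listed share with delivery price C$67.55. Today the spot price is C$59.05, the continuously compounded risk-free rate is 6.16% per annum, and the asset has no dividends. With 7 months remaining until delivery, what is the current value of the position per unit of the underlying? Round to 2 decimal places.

Current fair forward for the remaining 7 months: F = S·e^(r·T), r = 0.0616
F = 59.05 · e^(0.0616 × 7/12) = 59.05 × 1.036587 = 61.2105
Value of long forward = (F − K)·e^(−rT) = (61.2105 − 67.55) · e^(−0.0616·7/12)
= -6.3395 × 0.964705 = -6.12
Short position value = −(long value) = C$6.12

C$6.12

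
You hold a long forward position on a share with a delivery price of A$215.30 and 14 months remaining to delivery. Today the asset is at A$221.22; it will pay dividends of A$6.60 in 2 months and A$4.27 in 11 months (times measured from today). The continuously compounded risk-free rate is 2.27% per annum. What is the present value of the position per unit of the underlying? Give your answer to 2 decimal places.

A$0.79

PV(remaining dividends) I = 6.60·e^(−0.0227·2/12) + 4.27·e^(−0.0227·11/12) = 10.7571
Current forward F = (S − I)·e^(rT) = (221.22 − 10.7571)·e^(0.0227·14/12) = 210.4629 × 1.026837 = 216.1111
Value (long) = (F − K)·e^(−rT) = (216.1111 − 215.30) × 0.973864 = 0.7899
Value = A$0.79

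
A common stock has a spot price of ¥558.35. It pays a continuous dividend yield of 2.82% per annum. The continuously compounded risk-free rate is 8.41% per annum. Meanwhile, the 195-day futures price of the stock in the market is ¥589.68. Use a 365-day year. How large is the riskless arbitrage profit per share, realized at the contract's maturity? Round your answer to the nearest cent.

¥14.40 per share

Fair futures: F* = S·e^(carry·T), with carry = (r − q) = 0.0841 − 0.0282 = 0.0559
F* = 558.35 · e^(0.0559 × 195/365) = 558.35 · e^0.029864 = 558.35 × 1.030314 = ¥575.2758
Market ¥589.68 > fair ¥575.2758: forward overpriced → cash-and-carry (buy spot, short the forward).
At maturity, profit = |F_mkt − F*| = |589.68 − 575.2758| = ¥14.40 per share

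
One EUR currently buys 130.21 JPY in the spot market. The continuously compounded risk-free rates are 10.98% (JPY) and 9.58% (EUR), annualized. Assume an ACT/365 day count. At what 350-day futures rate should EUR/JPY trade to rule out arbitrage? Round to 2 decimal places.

131.97

F = S·e^((r_JPY − r_EUR)T) = 130.21 · e^((0.1098 − 0.0958) × 350/365)
= 130.21 · e^0.013425 = 130.21 × 1.013516
F = 131.97 JPY per EUR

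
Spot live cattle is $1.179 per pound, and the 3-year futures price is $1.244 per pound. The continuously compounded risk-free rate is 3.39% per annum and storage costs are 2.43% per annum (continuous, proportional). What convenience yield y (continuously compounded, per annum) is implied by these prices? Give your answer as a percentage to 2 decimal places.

4.03%

F = S·e^((r+u−y)T) ⇒ (r+u−y) = ln(F/S)/T
ln(1.244/1.179) = 0.053665; /T ⇒ 0.017888
y = r + u − ln(F/S)/T = 0.0339 + 0.0243 − 0.017888 = 0.040312
y = 4.03%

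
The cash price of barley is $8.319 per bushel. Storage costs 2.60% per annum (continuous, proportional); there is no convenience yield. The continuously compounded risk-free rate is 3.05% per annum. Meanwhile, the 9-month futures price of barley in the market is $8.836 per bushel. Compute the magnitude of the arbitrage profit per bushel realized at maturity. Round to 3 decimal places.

$0.157 per bushel

Fair futures: F* = S·e^(carry·T), with carry = (r + u) = 0.0305 + 0.0260 = 0.0565
F* = 8.319 · e^(0.0565 × 9/12) = 8.319 · e^0.042375 = 8.319 × 1.043286 = $8.6791
Market $8.836 > fair $8.6791: forward overpriced → cash-and-carry (buy spot, short the forward).
At maturity, profit = |F_mkt − F*| = |8.836 − 8.6791| = $0.157 per bushel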